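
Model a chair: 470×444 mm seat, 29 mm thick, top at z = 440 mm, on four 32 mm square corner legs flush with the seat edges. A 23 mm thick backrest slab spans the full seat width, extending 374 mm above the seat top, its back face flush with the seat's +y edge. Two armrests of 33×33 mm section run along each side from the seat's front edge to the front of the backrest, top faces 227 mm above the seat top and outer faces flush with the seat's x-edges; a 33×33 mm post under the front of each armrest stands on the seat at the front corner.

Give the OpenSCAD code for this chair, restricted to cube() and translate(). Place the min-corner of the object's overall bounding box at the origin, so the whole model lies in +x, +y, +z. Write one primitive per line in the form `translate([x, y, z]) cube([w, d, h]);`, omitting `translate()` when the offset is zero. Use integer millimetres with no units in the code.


translate([0, 0, 411]) cube([470, 444, 29]);
cube([32, 32, 411]);
translate([438, 0, 0]) cube([32, 32, 411]);
translate([0, 412, 0]) cube([32, 32, 411]);
translate([438, 412, 0]) cube([32, 32, 411]);
translate([0, 421, 440]) cube([470, 23, 374]);
translate([0, 0, 634]) cube([33, 421, 33]);
translate([437, 0, 634]) cube([33, 421, 33]);
translate([0, 0, 440]) cube([33, 33, 194]);
translate([437, 0, 440]) cube([33, 33, 194]);


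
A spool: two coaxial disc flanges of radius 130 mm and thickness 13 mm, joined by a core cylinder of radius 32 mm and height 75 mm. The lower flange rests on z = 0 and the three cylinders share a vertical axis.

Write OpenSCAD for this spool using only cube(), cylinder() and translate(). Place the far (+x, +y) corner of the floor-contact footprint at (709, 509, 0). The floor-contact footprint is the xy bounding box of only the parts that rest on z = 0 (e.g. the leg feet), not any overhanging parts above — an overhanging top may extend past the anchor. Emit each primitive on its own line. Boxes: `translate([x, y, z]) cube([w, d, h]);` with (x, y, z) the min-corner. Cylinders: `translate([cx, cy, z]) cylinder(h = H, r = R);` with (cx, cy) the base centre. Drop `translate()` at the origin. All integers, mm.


translate([579, 379, 0]) cylinder(h = 13, r = 130);
translate([579, 379, 13]) cylinder(h = 75, r = 32);
translate([579, 379, 88]) cylinder(h = 13, r = 130);


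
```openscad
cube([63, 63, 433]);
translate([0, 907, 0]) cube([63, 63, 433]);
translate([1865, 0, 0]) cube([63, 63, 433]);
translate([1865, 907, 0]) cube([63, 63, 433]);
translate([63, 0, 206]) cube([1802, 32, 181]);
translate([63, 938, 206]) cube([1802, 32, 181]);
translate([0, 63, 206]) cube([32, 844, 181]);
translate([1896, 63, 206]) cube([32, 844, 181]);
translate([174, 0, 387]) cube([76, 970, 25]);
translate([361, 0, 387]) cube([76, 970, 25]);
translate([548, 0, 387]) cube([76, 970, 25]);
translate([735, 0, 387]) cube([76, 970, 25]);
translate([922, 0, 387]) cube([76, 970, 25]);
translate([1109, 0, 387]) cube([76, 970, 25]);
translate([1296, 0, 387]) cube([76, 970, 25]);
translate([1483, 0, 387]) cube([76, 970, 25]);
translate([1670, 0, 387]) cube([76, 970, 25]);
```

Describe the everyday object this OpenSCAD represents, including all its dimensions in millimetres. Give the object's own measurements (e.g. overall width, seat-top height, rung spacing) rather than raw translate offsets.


A bed frame 1928 mm long (x) by 970 mm wide (y). Four 63×63 mm corner posts, 433 mm tall, at the corners of the footprint. Four rails of 32 mm thickness and 181 mm height run between adjacent posts with their undersides at z = 206 mm, their outer faces flush with the outside of the frame (the two x-running rails run between the posts' inner faces; the two y-running rails run between the posts' inner faces). 9 slats, each 76 mm wide (x) and 25 mm thick, lie across the top of the two x-running rails, running the full 970 mm width of the frame in y; along x they sit between the end posts with a 111 mm gap after the −x posts and between neighbouring slats, leaving 119 mm before the +x posts.


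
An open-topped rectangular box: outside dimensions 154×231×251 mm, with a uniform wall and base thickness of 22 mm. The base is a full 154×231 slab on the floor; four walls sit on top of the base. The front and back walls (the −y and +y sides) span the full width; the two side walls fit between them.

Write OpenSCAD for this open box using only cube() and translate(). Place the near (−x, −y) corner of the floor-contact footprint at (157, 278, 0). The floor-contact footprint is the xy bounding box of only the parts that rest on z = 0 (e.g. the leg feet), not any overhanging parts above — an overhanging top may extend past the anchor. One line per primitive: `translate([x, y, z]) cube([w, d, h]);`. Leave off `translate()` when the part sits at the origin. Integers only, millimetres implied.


translate([157, 278, 0]) cube([154, 231, 22]);
translate([157, 278, 22]) cube([154, 22, 229]);
translate([157, 487, 22]) cube([154, 22, 229]);
translate([157, 300, 22]) cube([22, 187, 229]);
translate([289, 300, 22]) cube([22, 187, 229]);


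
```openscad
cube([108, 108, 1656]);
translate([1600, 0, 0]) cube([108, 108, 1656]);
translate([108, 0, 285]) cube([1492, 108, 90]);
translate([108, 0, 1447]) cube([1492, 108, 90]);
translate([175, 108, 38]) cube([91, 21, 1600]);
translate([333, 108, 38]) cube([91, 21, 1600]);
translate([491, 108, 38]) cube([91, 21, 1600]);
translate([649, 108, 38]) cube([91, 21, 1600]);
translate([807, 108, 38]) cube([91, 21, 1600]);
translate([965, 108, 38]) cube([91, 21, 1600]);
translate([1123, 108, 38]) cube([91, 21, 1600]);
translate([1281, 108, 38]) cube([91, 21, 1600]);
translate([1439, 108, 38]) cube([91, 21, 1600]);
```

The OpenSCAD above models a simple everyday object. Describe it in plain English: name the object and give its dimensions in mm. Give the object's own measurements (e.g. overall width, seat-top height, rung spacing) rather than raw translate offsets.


A fence section. Two 108×108 mm posts, 1656 mm tall, stand on the floor with a clear span of 1492 mm between their inner faces. Two horizontal rails of 108×90 mm section span the gap between the posts with their undersides at z = 285 mm and z = 1447 mm, flush with the posts' −y face. 9 pickets, each 91 mm wide, 21 mm thick and 1600 mm tall, are fixed to the +y face of the rails with their bottoms at z = 38 mm, spaced across the span with a 67 mm gap after the −x post and between neighbouring pickets, with 70 mm left before the +x post.


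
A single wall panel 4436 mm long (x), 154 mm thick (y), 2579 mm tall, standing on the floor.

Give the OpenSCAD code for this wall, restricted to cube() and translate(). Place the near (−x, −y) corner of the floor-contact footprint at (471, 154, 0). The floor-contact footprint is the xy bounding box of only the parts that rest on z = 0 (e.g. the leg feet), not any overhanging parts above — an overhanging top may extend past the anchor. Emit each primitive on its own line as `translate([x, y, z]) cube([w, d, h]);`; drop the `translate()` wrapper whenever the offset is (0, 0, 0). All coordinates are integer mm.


translate([471, 154, 0]) cube([4436, 154, 2579]);


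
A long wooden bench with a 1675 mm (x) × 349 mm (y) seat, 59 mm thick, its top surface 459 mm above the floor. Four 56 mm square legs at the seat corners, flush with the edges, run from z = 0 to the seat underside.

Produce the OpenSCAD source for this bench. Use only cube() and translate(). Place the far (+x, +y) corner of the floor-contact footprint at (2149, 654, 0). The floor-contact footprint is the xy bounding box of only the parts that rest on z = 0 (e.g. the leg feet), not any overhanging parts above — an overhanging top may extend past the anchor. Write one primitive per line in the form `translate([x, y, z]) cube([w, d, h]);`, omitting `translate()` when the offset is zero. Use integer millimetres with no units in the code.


translate([474, 305, 400]) cube([1675, 349, 59]);
translate([474, 305, 0]) cube([56, 56, 400]);
translate([474, 598, 0]) cube([56, 56, 400]);
translate([2093, 305, 0]) cube([56, 56, 400]);
translate([2093, 598, 0]) cube([56, 56, 400]);


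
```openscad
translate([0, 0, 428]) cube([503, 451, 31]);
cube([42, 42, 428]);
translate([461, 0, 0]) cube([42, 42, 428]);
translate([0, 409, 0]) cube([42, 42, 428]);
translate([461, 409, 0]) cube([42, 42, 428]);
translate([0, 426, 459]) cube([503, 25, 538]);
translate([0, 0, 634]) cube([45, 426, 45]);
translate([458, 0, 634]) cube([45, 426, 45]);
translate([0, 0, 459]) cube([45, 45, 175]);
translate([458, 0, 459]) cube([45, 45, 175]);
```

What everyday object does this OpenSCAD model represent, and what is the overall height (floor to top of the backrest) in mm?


A chair. The overall height is 997 mm.

A slab on four corner posts with a tall panel at the back — a chair. The seat slab sits at z = 428 with thickness 31, and the 538 mm backrest starts at the seat top, so the overall height is 428 + 31 + 538 = 997 mm.


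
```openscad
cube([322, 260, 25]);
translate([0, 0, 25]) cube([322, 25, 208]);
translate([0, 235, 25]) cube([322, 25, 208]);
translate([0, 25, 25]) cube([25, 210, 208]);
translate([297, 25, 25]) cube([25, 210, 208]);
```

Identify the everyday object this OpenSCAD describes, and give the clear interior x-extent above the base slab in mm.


An open box. The internal width is 272 mm.

A 322×260 base slab with four walls standing on it — an open box. The base is 322 mm wide and the walls are 25 mm thick, so the internal width is 322 − 2 × 25 = 272 mm.


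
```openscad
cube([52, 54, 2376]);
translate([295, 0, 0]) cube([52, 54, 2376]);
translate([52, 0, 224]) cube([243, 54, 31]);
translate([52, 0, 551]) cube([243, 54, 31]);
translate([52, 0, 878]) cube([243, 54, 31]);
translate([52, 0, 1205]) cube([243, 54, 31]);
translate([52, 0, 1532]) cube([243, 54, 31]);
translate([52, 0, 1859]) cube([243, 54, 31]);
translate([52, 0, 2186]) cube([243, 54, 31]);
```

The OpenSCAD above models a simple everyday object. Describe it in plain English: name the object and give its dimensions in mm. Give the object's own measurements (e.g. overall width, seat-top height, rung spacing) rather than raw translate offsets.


A straight ladder. Two 52×54 mm vertical rails, 2376 mm tall, stand 347 mm apart (outside-to-outside) with their front faces coplanar on the −y side. 7 rungs, each 54 mm deep and 31 mm tall, span between the inner faces of the rails, front faces flush with the rails. The lowest rung's underside is at z = 224 mm and rungs are spaced 327 mm apart (underside to underside).


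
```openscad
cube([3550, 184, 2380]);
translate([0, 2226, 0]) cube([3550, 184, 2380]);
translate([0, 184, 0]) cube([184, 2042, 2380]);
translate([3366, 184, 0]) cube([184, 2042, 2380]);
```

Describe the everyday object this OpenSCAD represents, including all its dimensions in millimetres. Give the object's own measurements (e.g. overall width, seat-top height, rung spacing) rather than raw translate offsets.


The wall frame of a small rectangular building: four walls, each 2380 mm tall and 184 mm thick, enclosing a footprint 3550 mm (x) by 2410 mm (y) outside-to-outside, with no floor or roof. The front and back walls (the −y and +y sides) span the full width; the two side walls fit between them.


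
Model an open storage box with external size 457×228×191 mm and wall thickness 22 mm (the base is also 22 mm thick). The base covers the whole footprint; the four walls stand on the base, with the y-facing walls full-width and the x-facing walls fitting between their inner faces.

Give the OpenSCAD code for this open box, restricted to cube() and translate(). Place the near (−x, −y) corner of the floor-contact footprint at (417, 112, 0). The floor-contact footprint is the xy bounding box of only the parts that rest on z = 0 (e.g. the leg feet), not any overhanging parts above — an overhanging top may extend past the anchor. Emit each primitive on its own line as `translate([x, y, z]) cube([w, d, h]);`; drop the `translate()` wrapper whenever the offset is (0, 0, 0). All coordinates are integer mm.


translate([417, 112, 0]) cube([457, 228, 22]);
translate([417, 112, 22]) cube([457, 22, 169]);
translate([417, 318, 22]) cube([457, 22, 169]);
translate([417, 134, 22]) cube([22, 184, 169]);
translate([852, 134, 22]) cube([22, 184, 169]);


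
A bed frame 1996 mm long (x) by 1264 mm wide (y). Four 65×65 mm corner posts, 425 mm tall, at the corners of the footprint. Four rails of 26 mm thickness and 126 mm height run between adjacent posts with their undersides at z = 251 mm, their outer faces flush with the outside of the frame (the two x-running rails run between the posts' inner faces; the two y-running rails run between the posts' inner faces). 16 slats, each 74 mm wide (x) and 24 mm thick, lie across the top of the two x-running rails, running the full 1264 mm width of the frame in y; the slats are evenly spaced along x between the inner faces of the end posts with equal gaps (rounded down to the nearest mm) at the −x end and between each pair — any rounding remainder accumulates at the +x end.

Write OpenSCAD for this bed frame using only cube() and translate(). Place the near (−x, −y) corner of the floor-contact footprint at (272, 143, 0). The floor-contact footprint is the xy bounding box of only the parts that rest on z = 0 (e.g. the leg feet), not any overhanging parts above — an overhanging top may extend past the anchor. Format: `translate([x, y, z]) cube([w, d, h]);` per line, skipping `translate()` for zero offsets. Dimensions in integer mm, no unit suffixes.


translate([272, 143, 0]) cube([65, 65, 425]);
translate([272, 1342, 0]) cube([65, 65, 425]);
translate([2203, 143, 0]) cube([65, 65, 425]);
translate([2203, 1342, 0]) cube([65, 65, 425]);
translate([337, 143, 251]) cube([1866, 26, 126]);
translate([337, 1381, 251]) cube([1866, 26, 126]);
translate([272, 208, 251]) cube([26, 1134, 126]);
translate([2242, 208, 251]) cube([26, 1134, 126]);
translate([377, 143, 377]) cube([74, 1264, 24]);
translate([491, 143, 377]) cube([74, 1264, 24]);
translate([605, 143, 377]) cube([74, 1264, 24]);
translate([719, 143, 377]) cube([74, 1264, 24]);
translate([833, 143, 377]) cube([74, 1264, 24]);
translate([947, 143, 377]) cube([74, 1264, 24]);
translate([1061, 143, 377]) cube([74, 1264, 24]);
translate([1175, 143, 377]) cube([74, 1264, 24]);
translate([1289, 143, 377]) cube([74, 1264, 24]);
translate([1403, 143, 377]) cube([74, 1264, 24]);
translate([1517, 143, 377]) cube([74, 1264, 24]);
translate([1631, 143, 377]) cube([74, 1264, 24]);
translate([1745, 143, 377]) cube([74, 1264, 24]);
translate([1859, 143, 377]) cube([74, 1264, 24]);
translate([1973, 143, 377]) cube([74, 1264, 24]);
translate([2087, 143, 377]) cube([74, 1264, 24]);


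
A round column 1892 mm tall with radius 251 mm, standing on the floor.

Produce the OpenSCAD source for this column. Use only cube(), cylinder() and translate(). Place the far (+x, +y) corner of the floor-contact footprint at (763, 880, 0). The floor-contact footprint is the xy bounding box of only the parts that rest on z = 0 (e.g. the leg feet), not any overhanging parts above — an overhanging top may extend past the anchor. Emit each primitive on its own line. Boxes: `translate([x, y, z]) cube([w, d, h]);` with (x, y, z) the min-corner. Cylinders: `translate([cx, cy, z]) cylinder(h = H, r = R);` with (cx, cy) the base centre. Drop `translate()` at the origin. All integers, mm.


translate([512, 629, 0]) cylinder(h = 1892, r = 251);


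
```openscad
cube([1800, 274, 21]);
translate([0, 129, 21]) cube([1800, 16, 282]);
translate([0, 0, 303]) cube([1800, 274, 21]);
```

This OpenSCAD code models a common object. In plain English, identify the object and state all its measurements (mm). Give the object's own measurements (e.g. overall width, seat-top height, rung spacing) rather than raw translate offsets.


An I-beam lying along x, 1800 mm long. Overall section height 324 mm. Two flanges 274 mm wide (y) and 21 mm thick, one on the floor and one at the top; a web 16 mm thick runs between them, centred on the flange width.


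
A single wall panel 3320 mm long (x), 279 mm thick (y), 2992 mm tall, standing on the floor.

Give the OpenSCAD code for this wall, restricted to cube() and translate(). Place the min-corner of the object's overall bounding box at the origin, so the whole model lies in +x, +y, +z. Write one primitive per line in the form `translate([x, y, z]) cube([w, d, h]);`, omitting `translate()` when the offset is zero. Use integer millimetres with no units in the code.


cube([3320, 279, 2992]);


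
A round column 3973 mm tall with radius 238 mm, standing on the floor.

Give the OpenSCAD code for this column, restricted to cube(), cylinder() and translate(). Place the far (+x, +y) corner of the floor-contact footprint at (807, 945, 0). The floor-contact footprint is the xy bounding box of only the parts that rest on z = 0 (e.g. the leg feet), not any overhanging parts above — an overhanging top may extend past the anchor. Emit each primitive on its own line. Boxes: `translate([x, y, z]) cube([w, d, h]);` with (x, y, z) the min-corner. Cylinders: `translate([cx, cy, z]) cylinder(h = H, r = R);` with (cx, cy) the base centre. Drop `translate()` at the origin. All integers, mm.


translate([569, 707, 0]) cylinder(h = 3973, r = 238);


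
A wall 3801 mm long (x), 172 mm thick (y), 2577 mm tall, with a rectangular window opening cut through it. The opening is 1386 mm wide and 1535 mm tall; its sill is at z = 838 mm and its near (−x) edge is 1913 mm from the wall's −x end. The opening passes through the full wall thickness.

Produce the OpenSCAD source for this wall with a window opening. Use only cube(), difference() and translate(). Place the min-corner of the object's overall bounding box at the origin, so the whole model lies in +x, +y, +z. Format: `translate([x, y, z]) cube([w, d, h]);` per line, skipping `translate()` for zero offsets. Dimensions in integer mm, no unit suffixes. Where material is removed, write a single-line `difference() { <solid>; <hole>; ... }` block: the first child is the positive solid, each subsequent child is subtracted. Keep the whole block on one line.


difference() { cube([3801, 172, 2577]); translate([1913, 0, 838]) cube([1386, 172, 1535]); }


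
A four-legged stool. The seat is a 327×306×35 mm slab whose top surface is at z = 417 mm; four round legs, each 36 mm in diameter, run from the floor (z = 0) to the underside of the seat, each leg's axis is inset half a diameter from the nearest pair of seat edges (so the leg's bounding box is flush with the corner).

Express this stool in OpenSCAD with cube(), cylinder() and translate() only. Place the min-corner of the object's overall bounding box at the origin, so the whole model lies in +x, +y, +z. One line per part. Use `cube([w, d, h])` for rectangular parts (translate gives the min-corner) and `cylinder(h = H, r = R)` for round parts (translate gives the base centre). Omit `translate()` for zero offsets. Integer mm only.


// leg_h = 417 - 35 = 382
translate([0, 0, 382]) cube([327, 306, 35]);
translate([18, 18, 0]) cylinder(h = 382, r = 18);
translate([309, 18, 0]) cylinder(h = 382, r = 18);
translate([18, 288, 0]) cylinder(h = 382, r = 18);
translate([309, 288, 0]) cylinder(h = 382, r = 18);


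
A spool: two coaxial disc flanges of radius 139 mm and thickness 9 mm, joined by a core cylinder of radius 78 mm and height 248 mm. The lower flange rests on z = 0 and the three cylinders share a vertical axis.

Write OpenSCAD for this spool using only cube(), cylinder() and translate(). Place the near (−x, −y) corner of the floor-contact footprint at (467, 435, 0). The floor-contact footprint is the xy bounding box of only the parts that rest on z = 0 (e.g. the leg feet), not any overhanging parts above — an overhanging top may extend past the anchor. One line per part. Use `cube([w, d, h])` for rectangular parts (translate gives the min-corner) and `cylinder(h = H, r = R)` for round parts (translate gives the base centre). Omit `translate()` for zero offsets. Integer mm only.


translate([606, 574, 0]) cylinder(h = 9, r = 139);
translate([606, 574, 9]) cylinder(h = 248, r = 78);
translate([606, 574, 257]) cylinder(h = 9, r = 139);


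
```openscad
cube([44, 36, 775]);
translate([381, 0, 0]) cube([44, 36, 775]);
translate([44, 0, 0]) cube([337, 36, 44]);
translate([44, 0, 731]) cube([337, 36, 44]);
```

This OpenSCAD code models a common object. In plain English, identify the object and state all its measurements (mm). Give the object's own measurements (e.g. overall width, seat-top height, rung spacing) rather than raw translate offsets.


A rectangular picture frame lying in the x–z plane (depth along y). The opening is 337 mm wide (x) by 687 mm tall (z), surrounded by a border 44 mm wide on all four sides. The frame is 36 mm deep and is made of two full-height vertical stiles with two horizontal rails fitted between them.


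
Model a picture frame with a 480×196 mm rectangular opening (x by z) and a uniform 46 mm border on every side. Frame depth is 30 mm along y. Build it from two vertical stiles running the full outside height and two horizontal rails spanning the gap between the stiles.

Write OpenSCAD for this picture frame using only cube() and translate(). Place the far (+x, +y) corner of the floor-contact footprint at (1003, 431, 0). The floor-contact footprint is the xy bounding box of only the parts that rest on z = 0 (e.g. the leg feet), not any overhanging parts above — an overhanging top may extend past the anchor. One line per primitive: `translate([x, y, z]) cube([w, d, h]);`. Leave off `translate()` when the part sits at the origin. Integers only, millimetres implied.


translate([431, 401, 0]) cube([46, 30, 288]);
translate([957, 401, 0]) cube([46, 30, 288]);
translate([477, 401, 0]) cube([480, 30, 46]);
translate([477, 401, 242]) cube([480, 30, 46]);


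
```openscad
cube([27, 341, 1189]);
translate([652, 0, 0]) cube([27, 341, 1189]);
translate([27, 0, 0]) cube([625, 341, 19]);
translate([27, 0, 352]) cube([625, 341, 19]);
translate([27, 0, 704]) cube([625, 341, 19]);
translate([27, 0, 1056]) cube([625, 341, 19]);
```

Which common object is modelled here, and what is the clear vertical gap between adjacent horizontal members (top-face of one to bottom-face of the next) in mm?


A bookshelf. The clear shelf gap is 333 mm.

Two tall side panels with 4 horizontal boards between them — a bookshelf. The first two shelf undersides are at z = 0 and z = 352; with shelf thickness 19, the clear gap is 352 − 0 − 19 = 333 mm.


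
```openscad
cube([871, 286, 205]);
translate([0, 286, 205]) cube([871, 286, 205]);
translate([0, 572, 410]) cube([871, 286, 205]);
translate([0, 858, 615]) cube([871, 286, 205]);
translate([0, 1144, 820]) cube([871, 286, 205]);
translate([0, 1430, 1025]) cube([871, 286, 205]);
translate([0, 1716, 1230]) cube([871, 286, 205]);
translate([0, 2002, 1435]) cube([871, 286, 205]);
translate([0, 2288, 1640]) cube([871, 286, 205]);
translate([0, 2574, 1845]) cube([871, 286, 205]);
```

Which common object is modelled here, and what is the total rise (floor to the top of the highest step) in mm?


A staircase. The total rise is 2050 mm.

10 identical blocks, each offset up and back from the previous — a staircase. Each step is 205 mm tall and there are 10 of them, so the total rise is 10 × 205 = 2050 mm.


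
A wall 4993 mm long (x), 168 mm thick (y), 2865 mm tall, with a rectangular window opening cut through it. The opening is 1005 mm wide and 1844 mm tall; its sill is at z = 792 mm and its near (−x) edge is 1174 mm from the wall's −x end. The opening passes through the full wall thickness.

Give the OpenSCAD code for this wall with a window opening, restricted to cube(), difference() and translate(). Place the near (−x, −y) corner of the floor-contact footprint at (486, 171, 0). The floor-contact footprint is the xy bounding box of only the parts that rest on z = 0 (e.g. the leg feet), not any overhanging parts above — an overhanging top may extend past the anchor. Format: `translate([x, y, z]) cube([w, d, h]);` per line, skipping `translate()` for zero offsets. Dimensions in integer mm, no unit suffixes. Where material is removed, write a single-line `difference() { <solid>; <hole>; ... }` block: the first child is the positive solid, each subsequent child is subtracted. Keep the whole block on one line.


difference() { translate([486, 171, 0]) cube([4993, 168, 2865]); translate([1660, 171, 792]) cube([1005, 168, 1844]); }


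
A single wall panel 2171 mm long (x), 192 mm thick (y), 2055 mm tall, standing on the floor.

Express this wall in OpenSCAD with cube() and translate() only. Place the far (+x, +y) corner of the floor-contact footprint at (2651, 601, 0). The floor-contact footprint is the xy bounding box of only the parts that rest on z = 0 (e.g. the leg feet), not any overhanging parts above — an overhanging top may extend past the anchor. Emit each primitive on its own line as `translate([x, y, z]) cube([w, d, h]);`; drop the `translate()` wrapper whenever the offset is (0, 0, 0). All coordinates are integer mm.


translate([480, 409, 0]) cube([2171, 192, 2055]);


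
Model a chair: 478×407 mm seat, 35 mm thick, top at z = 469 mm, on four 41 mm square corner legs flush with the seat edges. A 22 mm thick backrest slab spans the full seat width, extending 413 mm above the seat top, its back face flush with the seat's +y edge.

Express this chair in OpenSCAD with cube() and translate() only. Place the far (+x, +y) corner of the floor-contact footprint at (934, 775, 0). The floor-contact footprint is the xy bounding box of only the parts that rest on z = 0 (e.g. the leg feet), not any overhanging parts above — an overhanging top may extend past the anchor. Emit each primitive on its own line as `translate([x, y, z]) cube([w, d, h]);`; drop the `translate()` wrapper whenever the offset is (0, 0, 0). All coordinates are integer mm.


translate([456, 368, 434]) cube([478, 407, 35]);
translate([456, 368, 0]) cube([41, 41, 434]);
translate([893, 368, 0]) cube([41, 41, 434]);
translate([456, 734, 0]) cube([41, 41, 434]);
translate([893, 734, 0]) cube([41, 41, 434]);
translate([456, 753, 469]) cube([478, 22, 413]);


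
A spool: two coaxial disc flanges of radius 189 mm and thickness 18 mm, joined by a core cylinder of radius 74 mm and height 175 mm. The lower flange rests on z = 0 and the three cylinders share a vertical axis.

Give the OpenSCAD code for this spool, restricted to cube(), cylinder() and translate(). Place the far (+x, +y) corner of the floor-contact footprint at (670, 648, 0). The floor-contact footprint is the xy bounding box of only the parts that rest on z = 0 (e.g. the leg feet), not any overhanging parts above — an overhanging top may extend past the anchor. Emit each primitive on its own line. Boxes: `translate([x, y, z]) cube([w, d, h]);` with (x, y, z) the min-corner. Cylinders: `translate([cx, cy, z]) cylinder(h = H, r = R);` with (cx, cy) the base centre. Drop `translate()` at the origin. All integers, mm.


translate([481, 459, 0]) cylinder(h = 18, r = 189);
translate([481, 459, 18]) cylinder(h = 175, r = 74);
translate([481, 459, 193]) cylinder(h = 18, r = 189);


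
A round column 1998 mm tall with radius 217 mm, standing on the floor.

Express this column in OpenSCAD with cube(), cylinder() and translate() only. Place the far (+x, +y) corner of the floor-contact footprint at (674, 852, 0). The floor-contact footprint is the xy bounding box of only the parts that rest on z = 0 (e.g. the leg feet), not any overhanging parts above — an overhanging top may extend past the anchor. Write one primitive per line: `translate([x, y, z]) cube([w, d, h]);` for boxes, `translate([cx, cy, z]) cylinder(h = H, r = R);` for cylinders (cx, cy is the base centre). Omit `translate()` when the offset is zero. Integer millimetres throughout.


translate([457, 635, 0]) cylinder(h = 1998, r = 217);


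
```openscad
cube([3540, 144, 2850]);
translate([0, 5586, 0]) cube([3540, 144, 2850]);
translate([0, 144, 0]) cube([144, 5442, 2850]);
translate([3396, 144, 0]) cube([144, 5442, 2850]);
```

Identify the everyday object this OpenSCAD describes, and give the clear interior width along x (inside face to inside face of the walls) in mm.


A house (or room) frame. The interior width is 3252 mm.

Four 2850 mm walls enclosing a rectangle with no floor or roof — a room or house frame. Outside width is 3540 mm and wall thickness is 144 mm, so the interior width is 3540 − 2 × 144 = 3252 mm.


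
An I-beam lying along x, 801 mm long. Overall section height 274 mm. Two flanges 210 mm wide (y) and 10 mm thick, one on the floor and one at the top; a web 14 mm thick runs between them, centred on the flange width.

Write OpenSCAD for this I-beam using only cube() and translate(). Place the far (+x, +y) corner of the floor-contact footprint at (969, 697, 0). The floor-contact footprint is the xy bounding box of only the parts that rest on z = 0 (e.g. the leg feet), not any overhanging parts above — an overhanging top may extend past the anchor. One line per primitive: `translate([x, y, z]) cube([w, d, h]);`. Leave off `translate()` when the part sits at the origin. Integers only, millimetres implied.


translate([168, 487, 0]) cube([801, 210, 10]);
translate([168, 585, 10]) cube([801, 14, 254]);
translate([168, 487, 264]) cube([801, 210, 10]);


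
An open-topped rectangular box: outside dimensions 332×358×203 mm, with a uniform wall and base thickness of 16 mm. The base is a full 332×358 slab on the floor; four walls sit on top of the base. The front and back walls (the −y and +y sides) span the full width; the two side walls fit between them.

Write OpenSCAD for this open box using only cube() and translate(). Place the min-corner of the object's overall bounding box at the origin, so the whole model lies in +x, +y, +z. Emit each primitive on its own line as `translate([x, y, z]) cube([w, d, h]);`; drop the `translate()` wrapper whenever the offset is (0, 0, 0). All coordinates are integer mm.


cube([332, 358, 16]);
translate([0, 0, 16]) cube([332, 16, 187]);
translate([0, 342, 16]) cube([332, 16, 187]);
translate([0, 16, 16]) cube([16, 326, 187]);
translate([316, 16, 16]) cube([16, 326, 187]);


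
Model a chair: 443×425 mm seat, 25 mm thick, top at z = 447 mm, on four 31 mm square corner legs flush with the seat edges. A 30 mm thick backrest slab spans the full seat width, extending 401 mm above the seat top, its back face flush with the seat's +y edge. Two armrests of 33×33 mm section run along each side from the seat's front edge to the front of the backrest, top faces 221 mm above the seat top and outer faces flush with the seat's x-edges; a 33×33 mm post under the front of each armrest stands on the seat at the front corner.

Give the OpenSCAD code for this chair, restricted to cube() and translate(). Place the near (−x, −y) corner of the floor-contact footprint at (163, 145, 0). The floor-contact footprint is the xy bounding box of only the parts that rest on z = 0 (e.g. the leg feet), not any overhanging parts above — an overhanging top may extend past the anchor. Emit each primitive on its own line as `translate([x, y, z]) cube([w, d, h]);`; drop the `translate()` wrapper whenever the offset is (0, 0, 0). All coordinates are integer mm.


translate([163, 145, 422]) cube([443, 425, 25]);
translate([163, 145, 0]) cube([31, 31, 422]);
translate([575, 145, 0]) cube([31, 31, 422]);
translate([163, 539, 0]) cube([31, 31, 422]);
translate([575, 539, 0]) cube([31, 31, 422]);
translate([163, 540, 447]) cube([443, 30, 401]);
translate([163, 145, 635]) cube([33, 395, 33]);
translate([573, 145, 635]) cube([33, 395, 33]);
translate([163, 145, 447]) cube([33, 33, 188]);
translate([573, 145, 447]) cube([33, 33, 188]);


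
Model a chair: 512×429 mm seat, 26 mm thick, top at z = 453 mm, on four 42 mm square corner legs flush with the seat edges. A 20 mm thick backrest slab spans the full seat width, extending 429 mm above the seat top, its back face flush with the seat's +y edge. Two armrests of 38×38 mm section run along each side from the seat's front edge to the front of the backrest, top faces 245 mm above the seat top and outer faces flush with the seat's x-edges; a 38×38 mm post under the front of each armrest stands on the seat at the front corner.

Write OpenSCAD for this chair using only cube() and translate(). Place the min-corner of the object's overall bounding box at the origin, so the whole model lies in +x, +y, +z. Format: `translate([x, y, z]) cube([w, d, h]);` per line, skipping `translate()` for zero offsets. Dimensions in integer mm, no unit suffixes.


// leg_h = 453 - 26 = 427
// arm post h = 245 - 38 = 207
translate([0, 0, 427]) cube([512, 429, 26]);
cube([42, 42, 427]);
translate([470, 0, 0]) cube([42, 42, 427]);
translate([0, 387, 0]) cube([42, 42, 427]);
translate([470, 387, 0]) cube([42, 42, 427]);
translate([0, 409, 453]) cube([512, 20, 429]);
translate([0, 0, 660]) cube([38, 409, 38]);
translate([474, 0, 660]) cube([38, 409, 38]);
translate([0, 0, 453]) cube([38, 38, 207]);
translate([474, 0, 453]) cube([38, 38, 207]);


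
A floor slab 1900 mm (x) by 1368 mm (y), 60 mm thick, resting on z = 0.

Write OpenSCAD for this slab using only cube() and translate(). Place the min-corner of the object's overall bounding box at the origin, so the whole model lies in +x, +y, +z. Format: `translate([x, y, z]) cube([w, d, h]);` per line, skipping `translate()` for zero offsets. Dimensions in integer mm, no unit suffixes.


cube([1900, 1368, 60]);


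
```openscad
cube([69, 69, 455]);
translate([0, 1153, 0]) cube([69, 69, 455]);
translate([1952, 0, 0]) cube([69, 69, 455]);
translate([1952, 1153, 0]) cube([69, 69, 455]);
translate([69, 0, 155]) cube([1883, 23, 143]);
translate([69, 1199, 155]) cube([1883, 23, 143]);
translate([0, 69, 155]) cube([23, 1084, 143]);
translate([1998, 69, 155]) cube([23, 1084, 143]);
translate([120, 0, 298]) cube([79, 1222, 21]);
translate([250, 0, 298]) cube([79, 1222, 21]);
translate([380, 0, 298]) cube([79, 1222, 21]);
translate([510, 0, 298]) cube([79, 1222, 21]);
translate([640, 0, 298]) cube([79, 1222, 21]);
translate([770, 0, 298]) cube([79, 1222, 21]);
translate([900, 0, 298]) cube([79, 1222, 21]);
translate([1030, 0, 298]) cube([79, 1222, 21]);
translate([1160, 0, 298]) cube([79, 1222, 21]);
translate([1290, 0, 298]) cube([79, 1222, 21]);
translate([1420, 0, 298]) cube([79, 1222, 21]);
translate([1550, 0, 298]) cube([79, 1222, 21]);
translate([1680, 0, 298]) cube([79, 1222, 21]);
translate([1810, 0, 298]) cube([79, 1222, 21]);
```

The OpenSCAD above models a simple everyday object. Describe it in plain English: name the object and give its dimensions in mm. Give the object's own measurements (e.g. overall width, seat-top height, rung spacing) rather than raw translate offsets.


A bed frame 2021 mm long (x) by 1222 mm wide (y). Four 69×69 mm corner posts, 455 mm tall, at the corners of the footprint. Four rails of 23 mm thickness and 143 mm height run between adjacent posts with their undersides at z = 155 mm, their outer faces flush with the outside of the frame (the two x-running rails run between the posts' inner faces; the two y-running rails run between the posts' inner faces). 14 slats, each 79 mm wide (x) and 21 mm thick, lie across the top of the two x-running rails, running the full 1222 mm width of the frame in y; along x they sit between the end posts with a 51 mm gap after the −x posts and between neighbouring slats, leaving 63 mm before the +x posts.


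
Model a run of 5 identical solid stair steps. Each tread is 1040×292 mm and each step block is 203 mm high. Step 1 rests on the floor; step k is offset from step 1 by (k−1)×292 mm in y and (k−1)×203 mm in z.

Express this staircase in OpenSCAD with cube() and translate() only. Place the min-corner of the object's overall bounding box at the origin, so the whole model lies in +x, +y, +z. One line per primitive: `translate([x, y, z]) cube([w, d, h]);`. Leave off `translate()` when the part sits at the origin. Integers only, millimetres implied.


cube([1040, 292, 203]);
translate([0, 292, 203]) cube([1040, 292, 203]);
translate([0, 584, 406]) cube([1040, 292, 203]);
translate([0, 876, 609]) cube([1040, 292, 203]);
translate([0, 1168, 812]) cube([1040, 292, 203]);


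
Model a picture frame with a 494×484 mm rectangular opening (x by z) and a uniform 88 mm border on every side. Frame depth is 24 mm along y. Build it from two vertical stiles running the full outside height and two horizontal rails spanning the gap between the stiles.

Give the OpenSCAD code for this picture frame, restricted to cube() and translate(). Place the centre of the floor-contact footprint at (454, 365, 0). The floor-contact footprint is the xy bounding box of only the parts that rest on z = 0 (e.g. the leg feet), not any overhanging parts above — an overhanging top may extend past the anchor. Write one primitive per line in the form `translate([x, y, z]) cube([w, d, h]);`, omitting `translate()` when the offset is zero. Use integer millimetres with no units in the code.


translate([119, 353, 0]) cube([88, 24, 660]);
translate([701, 353, 0]) cube([88, 24, 660]);
translate([207, 353, 0]) cube([494, 24, 88]);
translate([207, 353, 572]) cube([494, 24, 88]);


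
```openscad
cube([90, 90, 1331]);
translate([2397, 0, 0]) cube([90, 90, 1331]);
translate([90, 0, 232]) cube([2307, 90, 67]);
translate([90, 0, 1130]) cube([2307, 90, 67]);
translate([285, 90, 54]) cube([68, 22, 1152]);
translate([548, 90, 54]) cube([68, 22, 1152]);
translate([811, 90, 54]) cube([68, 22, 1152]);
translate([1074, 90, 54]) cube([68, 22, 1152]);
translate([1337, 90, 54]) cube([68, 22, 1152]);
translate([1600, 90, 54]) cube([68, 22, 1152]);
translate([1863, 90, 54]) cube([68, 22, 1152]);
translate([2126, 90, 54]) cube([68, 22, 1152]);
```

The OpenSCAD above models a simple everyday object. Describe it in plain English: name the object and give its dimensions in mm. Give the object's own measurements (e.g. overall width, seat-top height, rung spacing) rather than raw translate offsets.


A fence section. Two 90×90 mm posts, 1331 mm tall, stand on the floor with a clear span of 2307 mm between their inner faces. Two horizontal rails of 90×67 mm section span the gap between the posts with their undersides at z = 232 mm and z = 1130 mm, flush with the posts' −y face. 8 pickets, each 68 mm wide, 22 mm thick and 1152 mm tall, are fixed to the +y face of the rails with their bottoms at z = 54 mm, spaced across the span with a 195 mm gap after the −x post and between neighbouring pickets, with 203 mm left before the +x post.


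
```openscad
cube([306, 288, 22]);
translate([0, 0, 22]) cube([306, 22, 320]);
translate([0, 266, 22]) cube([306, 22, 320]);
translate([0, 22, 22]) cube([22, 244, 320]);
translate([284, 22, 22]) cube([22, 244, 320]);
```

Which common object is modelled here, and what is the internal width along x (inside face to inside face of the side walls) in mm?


An open box. The internal width is 262 mm.

A 306×288 base slab with four walls standing on it — an open box. The base is 306 mm wide and the walls are 22 mm thick, so the internal width is 306 − 2 × 22 = 262 mm.


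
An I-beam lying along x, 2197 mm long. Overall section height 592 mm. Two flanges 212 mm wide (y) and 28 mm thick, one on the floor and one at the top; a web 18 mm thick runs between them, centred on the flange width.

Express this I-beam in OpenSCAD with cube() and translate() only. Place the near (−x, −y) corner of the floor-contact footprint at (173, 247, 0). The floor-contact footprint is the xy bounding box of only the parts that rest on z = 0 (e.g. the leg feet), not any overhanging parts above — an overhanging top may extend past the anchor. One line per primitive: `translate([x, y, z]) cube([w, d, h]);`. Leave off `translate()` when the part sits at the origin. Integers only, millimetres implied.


translate([173, 247, 0]) cube([2197, 212, 28]);
translate([173, 344, 28]) cube([2197, 18, 536]);
translate([173, 247, 564]) cube([2197, 212, 28]);
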